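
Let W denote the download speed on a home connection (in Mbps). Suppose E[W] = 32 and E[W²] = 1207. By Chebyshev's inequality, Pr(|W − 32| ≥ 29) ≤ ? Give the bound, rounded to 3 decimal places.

Var(W) = E[W²] − (E[W])² = 1207 − 1024 = 183.
Chebyshev's inequality: Pr(|W − μ| ≥ t) ≤ Var(W)/t² = 183/841 = 0.2176.

0.218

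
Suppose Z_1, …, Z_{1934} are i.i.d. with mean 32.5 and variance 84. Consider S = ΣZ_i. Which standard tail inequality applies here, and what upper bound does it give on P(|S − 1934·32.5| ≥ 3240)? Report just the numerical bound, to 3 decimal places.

0.015

With mean and variance of each term known, Chebyshev's inequality bounds the deviation of the sum (or sample mean).
Var(S) = n·Var(Z_i) = 1934·84 = 162456.
Chebyshev: P(|S − 1934·32.5| ≥ 3240) ≤ Var(S)/3240² = 162456/10497600 = 0.0155.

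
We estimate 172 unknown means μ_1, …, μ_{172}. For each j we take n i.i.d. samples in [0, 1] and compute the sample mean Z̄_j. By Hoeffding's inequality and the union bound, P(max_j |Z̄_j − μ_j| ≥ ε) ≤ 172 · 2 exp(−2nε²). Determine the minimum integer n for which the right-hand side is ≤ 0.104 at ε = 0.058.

1205

Need 2·172·exp(−2nε²) ≤ 0.104, i.e. exp(−2nε²) ≤ 0.104/344.
So 2nε² ≥ ln(344/0.104) = 8.104006.
Hence n ≥ 8.104006/(2·0.058²) = 1204.519.
The smallest integer n is 1205.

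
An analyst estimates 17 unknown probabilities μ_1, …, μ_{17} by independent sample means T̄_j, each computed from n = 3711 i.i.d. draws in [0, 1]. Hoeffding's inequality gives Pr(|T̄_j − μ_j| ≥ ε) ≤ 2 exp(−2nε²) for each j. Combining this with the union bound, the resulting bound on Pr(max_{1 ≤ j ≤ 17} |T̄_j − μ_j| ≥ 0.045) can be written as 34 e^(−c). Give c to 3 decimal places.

15.030

Union bound over the 17 events: Pr(max_{1 ≤ j ≤ 17} |T̄_j − μ_j| ≥ 0.045) ≤ 17·2·exp(−2nε²) = 34 exp(−2·3711·0.045²).
So c = 2·3711·0.045² = 15.0296.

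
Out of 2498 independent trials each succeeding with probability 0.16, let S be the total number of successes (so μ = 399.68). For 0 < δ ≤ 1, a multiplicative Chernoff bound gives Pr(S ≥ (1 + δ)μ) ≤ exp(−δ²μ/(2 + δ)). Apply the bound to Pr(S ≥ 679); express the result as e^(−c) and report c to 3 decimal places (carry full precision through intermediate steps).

Write 679 = (1 + δ)μ, so δ = 679/399.68 − 1 = 0.6988591…
Then the exponent is δ²μ/(2 + δ) = (679 − μ)² / (μ·(2 + δ)) = 72.328830.

72.329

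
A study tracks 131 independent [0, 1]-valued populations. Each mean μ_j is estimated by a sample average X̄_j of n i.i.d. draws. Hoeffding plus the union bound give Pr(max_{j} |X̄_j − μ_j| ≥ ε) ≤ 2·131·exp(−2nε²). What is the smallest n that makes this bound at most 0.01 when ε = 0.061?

1368

Need 2·131·exp(−2nε²) ≤ 0.01, i.e. exp(−2nε²) ≤ 0.01/262.
So 2nε² ≥ ln(262/0.01) = 10.173515.
Hence n ≥ 10.173515/(2·0.061²) = 1367.040.
The smallest integer n is 1368.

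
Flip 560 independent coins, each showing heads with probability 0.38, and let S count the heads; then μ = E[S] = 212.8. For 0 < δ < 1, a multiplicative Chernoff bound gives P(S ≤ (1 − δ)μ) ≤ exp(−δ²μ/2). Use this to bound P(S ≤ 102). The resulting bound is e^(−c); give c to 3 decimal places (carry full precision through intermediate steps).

28.845

Write 102 = (1 − δ)μ, so δ = 1 − 102/212.8 = 0.5206767…
Then the exponent is δ²μ/2 = (μ − 102)²/(2μ) = 28.845489.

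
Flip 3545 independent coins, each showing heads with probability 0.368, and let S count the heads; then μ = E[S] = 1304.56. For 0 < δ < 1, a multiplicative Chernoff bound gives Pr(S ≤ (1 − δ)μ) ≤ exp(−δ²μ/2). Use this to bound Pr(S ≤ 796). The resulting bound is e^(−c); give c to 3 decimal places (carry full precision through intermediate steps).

99.127

Write 796 = (1 − δ)μ, so δ = 1 − 796/1304.56 = 0.3898326…
Then the exponent is δ²μ/2 = (μ − 796)²/(2μ) = 99.126630.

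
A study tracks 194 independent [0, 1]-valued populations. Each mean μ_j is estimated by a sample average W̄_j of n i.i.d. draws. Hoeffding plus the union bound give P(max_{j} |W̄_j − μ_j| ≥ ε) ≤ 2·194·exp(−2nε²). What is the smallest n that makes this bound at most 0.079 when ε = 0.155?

Need 2·194·exp(−2nε²) ≤ 0.079, i.e. exp(−2nε²) ≤ 0.079/388.
So 2nε² ≥ ln(388/0.079) = 8.499313.
Hence n ≥ 8.499313/(2·0.155²) = 176.885.
The smallest integer n is 177.

177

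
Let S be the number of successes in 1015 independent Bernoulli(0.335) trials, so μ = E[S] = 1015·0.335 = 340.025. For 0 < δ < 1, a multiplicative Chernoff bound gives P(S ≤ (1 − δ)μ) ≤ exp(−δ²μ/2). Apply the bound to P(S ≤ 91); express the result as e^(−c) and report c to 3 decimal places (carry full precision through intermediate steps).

Write 91 = (1 − δ)μ, so δ = 1 − 91/340.025 = 0.7323726…
Then the exponent is δ²μ/2 = (μ − 91)²/(2μ) = 91.189546.

91.190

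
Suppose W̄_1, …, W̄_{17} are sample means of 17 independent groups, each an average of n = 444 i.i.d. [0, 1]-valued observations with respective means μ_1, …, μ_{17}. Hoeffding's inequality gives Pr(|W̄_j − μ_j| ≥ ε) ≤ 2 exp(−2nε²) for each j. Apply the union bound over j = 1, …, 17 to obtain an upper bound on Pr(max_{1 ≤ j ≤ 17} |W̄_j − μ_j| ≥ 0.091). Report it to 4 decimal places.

0.0218

Per-experiment Hoeffding bound: 2·exp(−2·444·0.091²) = 2·exp(−7.35353) = 0.0012807.
Union bound over 17 events: 17·0.0012807 = 0.02177.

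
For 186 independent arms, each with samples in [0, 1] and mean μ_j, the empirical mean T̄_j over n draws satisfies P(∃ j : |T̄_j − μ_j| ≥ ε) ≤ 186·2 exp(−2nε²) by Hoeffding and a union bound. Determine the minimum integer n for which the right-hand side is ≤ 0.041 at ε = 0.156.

Need 2·186·exp(−2nε²) ≤ 0.041, i.e. exp(−2nε²) ≤ 0.041/372.
So 2nε² ≥ ln(372/0.041) = 9.113077.
Hence n ≥ 9.113077/(2·0.156²) = 187.234.
The smallest integer n is 188.

188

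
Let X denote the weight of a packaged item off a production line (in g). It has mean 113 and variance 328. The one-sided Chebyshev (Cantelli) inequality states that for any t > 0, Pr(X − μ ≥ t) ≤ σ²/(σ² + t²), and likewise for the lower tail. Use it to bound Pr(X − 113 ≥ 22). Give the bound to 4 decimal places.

0.4039

Here σ² = 328 and t = 22, so σ² + t² = 812.
Cantelli's bound: 328/812 = 0.4039.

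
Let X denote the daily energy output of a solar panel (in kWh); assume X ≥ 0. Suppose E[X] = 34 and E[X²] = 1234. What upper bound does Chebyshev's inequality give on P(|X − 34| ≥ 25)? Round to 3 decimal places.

0.125

Var(X) = E[X²] − (E[X])² = 1234 − 1156 = 78.
Chebyshev's inequality: P(|X − μ| ≥ t) ≤ Var(X)/t² = 78/625 = 0.1248.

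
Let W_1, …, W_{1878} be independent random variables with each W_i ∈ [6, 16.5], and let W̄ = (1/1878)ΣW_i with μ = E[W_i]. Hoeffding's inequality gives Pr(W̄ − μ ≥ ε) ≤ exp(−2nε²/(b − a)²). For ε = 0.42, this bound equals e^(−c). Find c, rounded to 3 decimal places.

6.010

c = 2nε²/(b − a)² = 2·1878·0.42² / 10.5² = 6.0096.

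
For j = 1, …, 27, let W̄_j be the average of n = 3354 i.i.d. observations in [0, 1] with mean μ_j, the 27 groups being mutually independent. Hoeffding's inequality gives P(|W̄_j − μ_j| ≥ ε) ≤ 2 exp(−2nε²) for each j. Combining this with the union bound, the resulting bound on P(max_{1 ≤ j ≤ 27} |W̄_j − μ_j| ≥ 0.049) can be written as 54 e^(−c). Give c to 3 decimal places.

16.106

Union bound over the 27 events: P(max_{1 ≤ j ≤ 27} |W̄_j − μ_j| ≥ 0.049) ≤ 27·2·exp(−2nε²) = 54 exp(−2·3354·0.049²).
So c = 2·3354·0.049² = 16.1059.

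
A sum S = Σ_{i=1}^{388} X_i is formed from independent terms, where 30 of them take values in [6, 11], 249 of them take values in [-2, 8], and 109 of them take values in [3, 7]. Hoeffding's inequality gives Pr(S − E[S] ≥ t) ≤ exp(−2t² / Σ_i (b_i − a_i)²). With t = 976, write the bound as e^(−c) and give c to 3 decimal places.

Σ(b_i − a_i)² = 30·5² + 249·10² + 109·4² = 27394.
c = 2t² / 27394 = 2·976² / 27394 = 69.5463.

69.546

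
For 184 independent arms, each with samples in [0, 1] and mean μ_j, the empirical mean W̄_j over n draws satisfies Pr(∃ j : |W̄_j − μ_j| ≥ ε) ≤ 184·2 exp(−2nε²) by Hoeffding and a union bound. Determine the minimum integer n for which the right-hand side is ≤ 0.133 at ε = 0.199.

101

Need 2·184·exp(−2nε²) ≤ 0.133, i.e. exp(−2nε²) ≤ 0.133/368.
So 2nε² ≥ ln(368/0.133) = 7.925489.
Hence n ≥ 7.925489/(2·0.199²) = 100.067.
The smallest integer n is 101.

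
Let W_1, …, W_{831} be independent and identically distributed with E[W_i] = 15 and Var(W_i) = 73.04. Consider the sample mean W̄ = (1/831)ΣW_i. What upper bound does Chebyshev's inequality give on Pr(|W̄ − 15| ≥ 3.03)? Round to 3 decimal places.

Var(W̄) = Var(W_i)/n = 73.04/831 = 0.087894.
Chebyshev: Pr(|W̄ − 15| ≥ 3.03) ≤ Var(W̄)/(3.03)² = 73.04/(831·3.03²) = 0.0096.

0.010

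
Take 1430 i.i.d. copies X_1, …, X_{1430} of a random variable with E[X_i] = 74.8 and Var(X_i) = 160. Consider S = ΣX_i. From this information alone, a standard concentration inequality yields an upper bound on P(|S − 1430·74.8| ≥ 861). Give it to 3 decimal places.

0.309

With mean and variance of each term known, Chebyshev's inequality bounds the deviation of the sum (or sample mean).
Var(S) = n·Var(X_i) = 1430·160 = 228800.
Chebyshev: P(|S − 1430·74.8| ≥ 861) ≤ Var(S)/861² = 228800/741321 = 0.3086.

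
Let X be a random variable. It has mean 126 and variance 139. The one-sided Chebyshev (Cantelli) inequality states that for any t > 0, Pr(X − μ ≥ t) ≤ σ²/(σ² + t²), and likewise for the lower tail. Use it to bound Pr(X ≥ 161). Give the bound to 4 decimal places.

Here σ² = 139 and t = 35, so σ² + t² = 1364.
Cantelli's bound: 139/1364 = 0.1019.

0.1019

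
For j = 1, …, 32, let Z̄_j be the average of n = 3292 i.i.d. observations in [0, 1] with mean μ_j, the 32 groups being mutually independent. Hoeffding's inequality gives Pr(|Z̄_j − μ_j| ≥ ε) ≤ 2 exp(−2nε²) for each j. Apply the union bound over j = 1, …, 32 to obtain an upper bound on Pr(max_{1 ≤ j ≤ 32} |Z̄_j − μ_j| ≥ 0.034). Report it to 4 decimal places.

Per-experiment Hoeffding bound: 2·exp(−2·3292·0.034²) = 2·exp(−7.61110) = 0.00098985.
Union bound over 32 events: 32·0.00098985 = 0.03168.

0.0317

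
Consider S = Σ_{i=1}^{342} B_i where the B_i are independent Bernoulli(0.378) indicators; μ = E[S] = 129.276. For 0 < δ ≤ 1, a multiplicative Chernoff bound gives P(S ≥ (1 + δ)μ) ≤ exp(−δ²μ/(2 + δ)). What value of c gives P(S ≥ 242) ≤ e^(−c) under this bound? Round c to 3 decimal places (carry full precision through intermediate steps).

34.224

Write 242 = (1 + δ)μ, so δ = 242/129.276 − 1 = 0.8719639…
Then the exponent is δ²μ/(2 + δ) = (242 − μ)² / (μ·(2 + δ)) = 34.224405.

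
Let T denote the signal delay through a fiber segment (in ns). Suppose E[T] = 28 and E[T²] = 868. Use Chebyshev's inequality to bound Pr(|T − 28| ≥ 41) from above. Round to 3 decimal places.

0.050

Var(T) = E[T²] − (E[T])² = 868 − 784 = 84.
Chebyshev's inequality: Pr(|T − μ| ≥ t) ≤ Var(T)/t² = 84/1681 = 0.0500.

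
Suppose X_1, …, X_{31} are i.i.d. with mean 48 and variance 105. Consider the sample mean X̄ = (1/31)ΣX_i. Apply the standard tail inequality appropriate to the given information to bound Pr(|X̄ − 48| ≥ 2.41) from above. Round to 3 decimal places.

With mean and variance of each term known, Chebyshev's inequality bounds the deviation of the sum (or sample mean).
Var(X̄) = Var(X_i)/n = 105/31 = 3.3871.
Chebyshev: Pr(|X̄ − 48| ≥ 2.41) ≤ Var(X̄)/(2.41)² = 105/(31·2.41²) = 0.5832.

0.583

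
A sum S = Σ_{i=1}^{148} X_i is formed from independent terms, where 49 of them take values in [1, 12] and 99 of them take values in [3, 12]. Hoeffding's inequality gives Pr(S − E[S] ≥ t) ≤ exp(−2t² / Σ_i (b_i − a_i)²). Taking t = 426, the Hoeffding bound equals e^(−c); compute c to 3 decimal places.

Σ(b_i − a_i)² = 49·11² + 99·9² = 13948.
c = 2t² / 13948 = 2·426² / 13948 = 26.0218.

26.022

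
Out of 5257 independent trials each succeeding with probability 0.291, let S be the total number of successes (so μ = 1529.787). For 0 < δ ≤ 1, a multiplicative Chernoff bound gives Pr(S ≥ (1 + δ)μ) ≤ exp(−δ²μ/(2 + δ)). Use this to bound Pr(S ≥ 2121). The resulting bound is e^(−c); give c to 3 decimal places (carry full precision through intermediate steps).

Write 2121 = (1 + δ)μ, so δ = 2121/1529.787 − 1 = 0.3864675…
Then the exponent is δ²μ/(2 + δ) = (2121 − μ)² / (μ·(2 + δ)) = 95.741771.

95.742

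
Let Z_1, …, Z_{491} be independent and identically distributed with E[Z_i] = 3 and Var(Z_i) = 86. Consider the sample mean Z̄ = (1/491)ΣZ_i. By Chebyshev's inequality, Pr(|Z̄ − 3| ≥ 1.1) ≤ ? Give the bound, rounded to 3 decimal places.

Var(Z̄) = Var(Z_i)/n = 86/491 = 0.17515.
Chebyshev: Pr(|Z̄ − 3| ≥ 1.1) ≤ Var(Z̄)/(1.1)² = 86/(491·1.1²) = 0.1448.

0.145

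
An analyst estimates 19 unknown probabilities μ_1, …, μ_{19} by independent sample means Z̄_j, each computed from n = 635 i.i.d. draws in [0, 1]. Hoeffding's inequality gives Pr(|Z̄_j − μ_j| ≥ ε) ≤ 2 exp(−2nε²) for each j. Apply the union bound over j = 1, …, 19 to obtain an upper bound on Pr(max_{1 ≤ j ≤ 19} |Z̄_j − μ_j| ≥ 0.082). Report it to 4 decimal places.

0.0074

Per-experiment Hoeffding bound: 2·exp(−2·635·0.082²) = 2·exp(−8.53948) = 0.00039118.
Union bound over 19 events: 19·0.00039118 = 0.00743.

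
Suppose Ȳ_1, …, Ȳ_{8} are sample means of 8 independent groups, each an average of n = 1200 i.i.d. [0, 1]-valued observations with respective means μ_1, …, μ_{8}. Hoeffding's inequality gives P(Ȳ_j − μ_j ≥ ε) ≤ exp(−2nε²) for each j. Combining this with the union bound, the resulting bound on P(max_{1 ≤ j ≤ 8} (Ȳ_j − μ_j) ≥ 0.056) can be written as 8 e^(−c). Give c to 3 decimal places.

Union bound over the 8 events: P(max_{1 ≤ j ≤ 8} (Ȳ_j − μ_j) ≥ 0.056) ≤ 8·exp(−2nε²) = 8 exp(−2·1200·0.056²).
So c = 2·1200·0.056² = 7.5264.

7.526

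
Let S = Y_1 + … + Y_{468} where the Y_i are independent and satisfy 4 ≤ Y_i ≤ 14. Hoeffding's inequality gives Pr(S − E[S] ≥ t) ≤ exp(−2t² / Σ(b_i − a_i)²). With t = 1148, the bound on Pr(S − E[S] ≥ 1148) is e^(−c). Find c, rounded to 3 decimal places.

56.321

Σ(b_i − a_i)² = 468·(10)² = 46800.
c = 2t²/46800 = 2·1148²/46800 = 56.3207.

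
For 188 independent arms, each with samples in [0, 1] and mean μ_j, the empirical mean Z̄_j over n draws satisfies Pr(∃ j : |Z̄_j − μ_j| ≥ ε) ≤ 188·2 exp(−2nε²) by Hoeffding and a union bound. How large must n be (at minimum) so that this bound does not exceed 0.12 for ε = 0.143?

Need 2·188·exp(−2nε²) ≤ 0.12, i.e. exp(−2nε²) ≤ 0.12/376.
So 2nε² ≥ ln(376/0.12) = 8.049853.
Hence n ≥ 8.049853/(2·0.143²) = 196.828.
The smallest integer n is 197.

197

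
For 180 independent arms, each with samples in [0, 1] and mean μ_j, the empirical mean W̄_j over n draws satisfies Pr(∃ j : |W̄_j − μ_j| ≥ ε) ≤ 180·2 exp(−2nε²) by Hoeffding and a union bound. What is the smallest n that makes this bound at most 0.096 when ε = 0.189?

Need 2·180·exp(−2nε²) ≤ 0.096, i.e. exp(−2nε²) ≤ 0.096/360.
So 2nε² ≥ ln(360/0.096) = 8.229511.
Hence n ≥ 8.229511/(2·0.189²) = 115.191.
The smallest integer n is 116.

116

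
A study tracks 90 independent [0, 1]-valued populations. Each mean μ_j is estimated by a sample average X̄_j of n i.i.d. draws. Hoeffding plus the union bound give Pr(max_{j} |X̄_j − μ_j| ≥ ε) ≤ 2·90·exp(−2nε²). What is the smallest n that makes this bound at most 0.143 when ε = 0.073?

Need 2·90·exp(−2nε²) ≤ 0.143, i.e. exp(−2nε²) ≤ 0.143/180.
So 2nε² ≥ ln(180/0.143) = 7.137867.
Hence n ≥ 7.137867/(2·0.073²) = 669.719.
The smallest integer n is 670.

670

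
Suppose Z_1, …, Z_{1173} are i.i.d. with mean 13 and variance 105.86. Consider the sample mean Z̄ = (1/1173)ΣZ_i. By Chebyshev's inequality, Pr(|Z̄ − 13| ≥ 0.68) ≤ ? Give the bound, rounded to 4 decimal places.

Var(Z̄) = Var(Z_i)/n = 105.86/1173 = 0.090247.
Chebyshev: Pr(|Z̄ − 13| ≥ 0.68) ≤ Var(Z̄)/(0.68)² = 105.86/(1173·0.68²) = 0.1952.

0.1952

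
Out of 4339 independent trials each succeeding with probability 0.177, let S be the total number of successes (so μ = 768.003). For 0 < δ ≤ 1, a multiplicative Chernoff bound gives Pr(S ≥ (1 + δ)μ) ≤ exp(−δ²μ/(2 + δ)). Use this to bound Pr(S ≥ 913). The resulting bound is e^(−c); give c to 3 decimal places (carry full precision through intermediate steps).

12.507

Write 913 = (1 + δ)μ, so δ = 913/768.003 − 1 = 0.1887974…
Then the exponent is δ²μ/(2 + δ) = (913 − μ)² / (μ·(2 + δ)) = 12.506896.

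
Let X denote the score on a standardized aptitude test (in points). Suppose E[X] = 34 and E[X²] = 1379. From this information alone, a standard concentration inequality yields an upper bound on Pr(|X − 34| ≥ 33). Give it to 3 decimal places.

0.205

The first two moments determine the variance, so Chebyshev's inequality is the sharpest standard bound available.
Var(X) = E[X²] − (E[X])² = 1379 − 1156 = 223.
Chebyshev's inequality: Pr(|X − μ| ≥ t) ≤ Var(X)/t² = 223/1089 = 0.2048.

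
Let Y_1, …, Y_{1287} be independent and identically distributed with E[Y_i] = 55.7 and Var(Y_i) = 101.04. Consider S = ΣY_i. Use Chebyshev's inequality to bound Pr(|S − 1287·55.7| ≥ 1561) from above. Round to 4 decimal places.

Var(S) = n·Var(Y_i) = 1287·101.04 = 130038.48.
Chebyshev: Pr(|S − 1287·55.7| ≥ 1561) ≤ Var(S)/1561² = 130038.48/2436721 = 0.0534.

0.0534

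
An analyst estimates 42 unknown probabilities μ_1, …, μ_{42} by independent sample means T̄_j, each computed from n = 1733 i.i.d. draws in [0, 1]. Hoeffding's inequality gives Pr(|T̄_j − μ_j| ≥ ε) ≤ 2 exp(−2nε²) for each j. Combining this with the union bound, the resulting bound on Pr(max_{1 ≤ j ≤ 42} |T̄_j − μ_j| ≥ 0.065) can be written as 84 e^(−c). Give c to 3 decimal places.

Union bound over the 42 events: Pr(max_{1 ≤ j ≤ 42} |T̄_j − μ_j| ≥ 0.065) ≤ 42·2·exp(−2nε²) = 84 exp(−2·1733·0.065²).
So c = 2·1733·0.065² = 14.6439.

14.644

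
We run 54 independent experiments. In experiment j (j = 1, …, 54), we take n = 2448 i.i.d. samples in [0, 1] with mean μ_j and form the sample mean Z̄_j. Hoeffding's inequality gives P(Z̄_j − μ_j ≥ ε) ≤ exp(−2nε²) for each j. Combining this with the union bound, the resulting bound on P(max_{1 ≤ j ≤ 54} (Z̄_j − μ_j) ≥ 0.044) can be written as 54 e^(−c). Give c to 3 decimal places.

Union bound over the 54 events: P(max_{1 ≤ j ≤ 54} (Z̄_j − μ_j) ≥ 0.044) ≤ 54·exp(−2nε²) = 54 exp(−2·2448·0.044²).
So c = 2·2448·0.044² = 9.4787.

9.479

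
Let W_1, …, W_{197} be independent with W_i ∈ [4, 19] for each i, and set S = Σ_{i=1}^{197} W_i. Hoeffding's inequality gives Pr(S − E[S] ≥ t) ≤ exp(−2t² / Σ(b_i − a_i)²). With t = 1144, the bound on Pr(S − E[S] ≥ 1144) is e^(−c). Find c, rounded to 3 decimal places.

59.052

Σ(b_i − a_i)² = 197·(15)² = 44325.
c = 2t²/44325 = 2·1144²/44325 = 59.0518.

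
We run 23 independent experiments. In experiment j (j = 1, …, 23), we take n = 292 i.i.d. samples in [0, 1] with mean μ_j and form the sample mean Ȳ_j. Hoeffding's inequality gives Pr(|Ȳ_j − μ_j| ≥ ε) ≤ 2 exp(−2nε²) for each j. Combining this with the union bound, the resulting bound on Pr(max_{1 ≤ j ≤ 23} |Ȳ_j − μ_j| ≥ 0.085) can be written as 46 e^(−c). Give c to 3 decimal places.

4.219

Union bound over the 23 events: Pr(max_{1 ≤ j ≤ 23} |Ȳ_j − μ_j| ≥ 0.085) ≤ 23·2·exp(−2nε²) = 46 exp(−2·292·0.085²).
So c = 2·292·0.085² = 4.2194.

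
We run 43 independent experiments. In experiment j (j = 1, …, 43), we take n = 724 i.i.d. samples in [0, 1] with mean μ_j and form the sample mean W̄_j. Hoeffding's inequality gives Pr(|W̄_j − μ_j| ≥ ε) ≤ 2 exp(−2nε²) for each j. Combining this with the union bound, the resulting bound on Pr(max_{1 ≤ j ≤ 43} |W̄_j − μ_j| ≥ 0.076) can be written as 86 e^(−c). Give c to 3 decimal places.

Union bound over the 43 events: Pr(max_{1 ≤ j ≤ 43} |W̄_j − μ_j| ≥ 0.076) ≤ 43·2·exp(−2nε²) = 86 exp(−2·724·0.076²).
So c = 2·724·0.076² = 8.3636.

8.364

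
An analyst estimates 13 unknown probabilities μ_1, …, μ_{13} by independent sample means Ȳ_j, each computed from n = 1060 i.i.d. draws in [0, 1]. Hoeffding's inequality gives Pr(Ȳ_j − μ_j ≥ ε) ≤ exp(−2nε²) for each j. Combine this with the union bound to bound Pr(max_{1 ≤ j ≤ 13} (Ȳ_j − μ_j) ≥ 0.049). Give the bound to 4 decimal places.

0.0800

Per-experiment Hoeffding bound: exp(−2·1060·0.049²) = exp(−5.09012) = 0.0061573.
Union bound over 13 events: 13·0.0061573 = 0.08004.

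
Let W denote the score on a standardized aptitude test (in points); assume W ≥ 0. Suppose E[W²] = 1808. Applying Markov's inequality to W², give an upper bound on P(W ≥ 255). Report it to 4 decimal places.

Since W ≥ 0, the event {W ≥ 255} is the same as {W² ≥ 65025}.
Markov's inequality applied to W² gives P(W² ≥ 65025) ≤ E[W²]/65025 = 1808/65025 = 0.0278.

0.0278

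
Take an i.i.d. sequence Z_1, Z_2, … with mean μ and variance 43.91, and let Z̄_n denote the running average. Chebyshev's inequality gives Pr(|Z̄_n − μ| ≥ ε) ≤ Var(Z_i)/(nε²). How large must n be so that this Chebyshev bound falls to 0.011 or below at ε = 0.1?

Require 43.91/(n·0.1²) ≤ 0.011, i.e. n ≥ 43.91/(0.011·0.1²) = 399181.818.
The smallest integer n is 399182.

399182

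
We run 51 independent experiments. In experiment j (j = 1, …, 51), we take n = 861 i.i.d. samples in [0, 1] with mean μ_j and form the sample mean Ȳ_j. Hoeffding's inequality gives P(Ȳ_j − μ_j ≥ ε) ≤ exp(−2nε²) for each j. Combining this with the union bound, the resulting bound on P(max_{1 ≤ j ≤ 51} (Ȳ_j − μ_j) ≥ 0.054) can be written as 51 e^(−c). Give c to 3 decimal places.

5.021

Union bound over the 51 events: P(max_{1 ≤ j ≤ 51} (Ȳ_j − μ_j) ≥ 0.054) ≤ 51·exp(−2nε²) = 51 exp(−2·861·0.054²).
So c = 2·861·0.054² = 5.0214.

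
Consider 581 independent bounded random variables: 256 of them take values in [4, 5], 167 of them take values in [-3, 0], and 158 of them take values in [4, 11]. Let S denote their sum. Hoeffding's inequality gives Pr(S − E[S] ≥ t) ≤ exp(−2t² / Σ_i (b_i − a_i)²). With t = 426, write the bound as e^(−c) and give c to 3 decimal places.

38.201

Σ(b_i − a_i)² = 256·1² + 167·3² + 158·7² = 9501.
c = 2t² / 9501 = 2·426² / 9501 = 38.2015.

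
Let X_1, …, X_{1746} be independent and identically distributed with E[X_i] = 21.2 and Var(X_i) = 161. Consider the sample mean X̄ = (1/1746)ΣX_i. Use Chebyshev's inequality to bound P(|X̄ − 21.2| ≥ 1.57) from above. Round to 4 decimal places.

0.0374

Var(X̄) = Var(X_i)/n = 161/1746 = 0.092211.
Chebyshev: P(|X̄ − 21.2| ≥ 1.57) ≤ Var(X̄)/(1.57)² = 161/(1746·1.57²) = 0.0374.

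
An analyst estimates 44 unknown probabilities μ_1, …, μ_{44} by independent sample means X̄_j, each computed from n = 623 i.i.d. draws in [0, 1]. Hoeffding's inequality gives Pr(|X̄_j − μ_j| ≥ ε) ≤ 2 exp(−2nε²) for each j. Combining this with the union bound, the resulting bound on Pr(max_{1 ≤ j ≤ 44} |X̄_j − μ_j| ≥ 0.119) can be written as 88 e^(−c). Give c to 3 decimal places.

17.645

Union bound over the 44 events: Pr(max_{1 ≤ j ≤ 44} |X̄_j − μ_j| ≥ 0.119) ≤ 44·2·exp(−2nε²) = 88 exp(−2·623·0.119²).
So c = 2·623·0.119² = 17.6446.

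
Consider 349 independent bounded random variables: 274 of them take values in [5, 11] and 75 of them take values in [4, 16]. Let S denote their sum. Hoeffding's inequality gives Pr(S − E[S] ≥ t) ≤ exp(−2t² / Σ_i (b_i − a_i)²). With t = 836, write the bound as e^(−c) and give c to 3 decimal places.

67.644

Σ(b_i − a_i)² = 274·6² + 75·12² = 20664.
c = 2t² / 20664 = 2·836² / 20664 = 67.6438.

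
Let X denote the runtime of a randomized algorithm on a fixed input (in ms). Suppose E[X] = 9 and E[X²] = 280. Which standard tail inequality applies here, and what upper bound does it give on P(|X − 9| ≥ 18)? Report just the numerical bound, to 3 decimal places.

0.614

The first two moments determine the variance, so Chebyshev's inequality is the sharpest standard bound available.
Var(X) = E[X²] − (E[X])² = 280 − 81 = 199.
Chebyshev's inequality: P(|X − μ| ≥ t) ≤ Var(X)/t² = 199/324 = 0.6142.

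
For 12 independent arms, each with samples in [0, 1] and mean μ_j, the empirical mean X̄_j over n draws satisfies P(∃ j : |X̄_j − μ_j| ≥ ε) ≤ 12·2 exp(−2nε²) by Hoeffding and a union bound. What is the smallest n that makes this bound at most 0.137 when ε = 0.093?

Need 2·12·exp(−2nε²) ≤ 0.137, i.e. exp(−2nε²) ≤ 0.137/24.
So 2nε² ≥ ln(24/0.137) = 5.165828.
Hence n ≥ 5.165828/(2·0.093²) = 298.637.
The smallest integer n is 299.

299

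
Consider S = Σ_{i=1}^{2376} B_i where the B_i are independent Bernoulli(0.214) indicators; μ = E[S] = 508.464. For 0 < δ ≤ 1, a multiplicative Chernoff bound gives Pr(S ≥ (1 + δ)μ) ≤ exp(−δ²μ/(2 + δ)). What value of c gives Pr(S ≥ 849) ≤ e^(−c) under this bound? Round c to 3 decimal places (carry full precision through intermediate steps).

85.428

Write 849 = (1 + δ)μ, so δ = 849/508.464 − 1 = 0.6697347…
Then the exponent is δ²μ/(2 + δ) = (849 − μ)² / (μ·(2 + δ)) = 85.427508.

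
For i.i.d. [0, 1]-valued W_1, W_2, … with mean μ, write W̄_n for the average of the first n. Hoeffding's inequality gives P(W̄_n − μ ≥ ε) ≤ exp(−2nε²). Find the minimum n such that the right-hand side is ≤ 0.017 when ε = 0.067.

454

Require exp(−2nε²) ≤ 0.017, i.e. 2nε² ≥ ln(1/0.017) = 4.074542.
So n ≥ 4.074542 / (2·0.067²) = 453.836.
The smallest integer n is 454.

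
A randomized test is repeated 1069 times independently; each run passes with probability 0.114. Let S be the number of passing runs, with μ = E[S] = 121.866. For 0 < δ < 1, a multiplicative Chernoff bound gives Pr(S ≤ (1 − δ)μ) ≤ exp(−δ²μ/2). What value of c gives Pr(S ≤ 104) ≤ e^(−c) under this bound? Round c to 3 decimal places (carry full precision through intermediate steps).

1.310

Write 104 = (1 − δ)μ, so δ = 1 − 104/121.866 = 0.1466036…
Then the exponent is δ²μ/2 = (μ − 104)²/(2μ) = 1.309610.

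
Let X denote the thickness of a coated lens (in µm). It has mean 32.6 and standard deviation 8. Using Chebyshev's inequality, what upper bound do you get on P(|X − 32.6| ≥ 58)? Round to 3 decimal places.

0.019

Chebyshev: P(|X − μ| ≥ t) ≤ Var(X)/t².
Var(X) = σ² = 8² = 64.
Bound = 64 / 3364 = 0.0190.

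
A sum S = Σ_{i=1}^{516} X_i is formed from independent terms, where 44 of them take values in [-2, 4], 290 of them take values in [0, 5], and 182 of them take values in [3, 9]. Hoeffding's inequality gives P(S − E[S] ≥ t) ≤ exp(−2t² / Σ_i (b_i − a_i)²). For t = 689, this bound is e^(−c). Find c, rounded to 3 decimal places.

61.708

Σ(b_i − a_i)² = 44·6² + 290·5² + 182·6² = 15386.
c = 2t² / 15386 = 2·689² / 15386 = 61.7082.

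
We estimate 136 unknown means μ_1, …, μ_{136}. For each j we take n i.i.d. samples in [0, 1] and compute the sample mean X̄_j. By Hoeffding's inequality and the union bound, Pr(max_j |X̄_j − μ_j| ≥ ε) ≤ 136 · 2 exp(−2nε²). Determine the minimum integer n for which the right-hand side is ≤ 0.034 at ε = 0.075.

799

Need 2·136·exp(−2nε²) ≤ 0.034, i.e. exp(−2nε²) ≤ 0.034/272.
So 2nε² ≥ ln(272/0.034) = 8.987197.
Hence n ≥ 8.987197/(2·0.075²) = 798.862.
The smallest integer n is 799.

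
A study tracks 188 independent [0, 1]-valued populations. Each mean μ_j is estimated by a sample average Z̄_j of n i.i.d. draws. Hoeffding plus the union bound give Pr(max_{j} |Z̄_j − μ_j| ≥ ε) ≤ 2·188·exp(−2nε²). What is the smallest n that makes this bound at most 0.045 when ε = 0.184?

134

Need 2·188·exp(−2nε²) ≤ 0.045, i.e. exp(−2nε²) ≤ 0.045/376.
So 2nε² ≥ ln(376/0.045) = 9.030682.
Hence n ≥ 9.030682/(2·0.184²) = 133.369.
The smallest integer n is 134.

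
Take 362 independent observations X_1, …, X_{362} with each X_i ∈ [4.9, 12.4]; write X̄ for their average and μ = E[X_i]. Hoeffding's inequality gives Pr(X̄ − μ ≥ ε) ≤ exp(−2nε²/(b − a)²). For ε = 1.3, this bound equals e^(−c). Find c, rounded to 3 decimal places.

21.752

c = 2nε²/(b − a)² = 2·362·1.3² / 7.5² = 21.7522.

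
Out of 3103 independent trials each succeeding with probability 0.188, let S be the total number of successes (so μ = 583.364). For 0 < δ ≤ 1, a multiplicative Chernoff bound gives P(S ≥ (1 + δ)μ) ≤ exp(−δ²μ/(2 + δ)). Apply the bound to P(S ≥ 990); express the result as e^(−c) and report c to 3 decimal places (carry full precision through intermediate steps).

105.095

Write 990 = (1 + δ)μ, so δ = 990/583.364 − 1 = 0.6970536…
Then the exponent is δ²μ/(2 + δ) = (990 − μ)² / (μ·(2 + δ)) = 105.095093.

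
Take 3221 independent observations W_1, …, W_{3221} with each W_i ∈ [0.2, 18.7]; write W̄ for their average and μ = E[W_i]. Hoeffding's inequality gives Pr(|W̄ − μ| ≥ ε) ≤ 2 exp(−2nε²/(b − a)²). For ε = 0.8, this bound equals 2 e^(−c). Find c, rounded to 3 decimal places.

c = 2nε²/(b − a)² = 2·3221·0.8² / 18.5² = 12.0464.

12.046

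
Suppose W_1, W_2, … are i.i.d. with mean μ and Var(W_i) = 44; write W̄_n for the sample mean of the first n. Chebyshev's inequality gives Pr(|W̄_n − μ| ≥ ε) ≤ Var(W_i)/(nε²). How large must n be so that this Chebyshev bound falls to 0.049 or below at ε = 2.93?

Require 44/(n·2.93²) ≤ 0.049, i.e. n ≥ 44/(0.049·2.93²) = 104.598.
The smallest integer n is 105.

105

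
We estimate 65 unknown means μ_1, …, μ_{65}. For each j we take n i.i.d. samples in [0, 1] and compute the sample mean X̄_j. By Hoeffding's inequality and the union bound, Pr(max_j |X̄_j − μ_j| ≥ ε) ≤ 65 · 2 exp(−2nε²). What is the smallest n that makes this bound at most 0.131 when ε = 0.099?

353

Need 2·65·exp(−2nε²) ≤ 0.131, i.e. exp(−2nε²) ≤ 0.131/130.
So 2nε² ≥ ln(130/0.131) = 6.900092.
Hence n ≥ 6.900092/(2·0.099²) = 352.010.
The smallest integer n is 353.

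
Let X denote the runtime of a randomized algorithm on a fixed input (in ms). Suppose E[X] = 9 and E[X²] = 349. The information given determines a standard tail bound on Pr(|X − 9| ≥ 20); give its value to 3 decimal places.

The first two moments determine the variance, so Chebyshev's inequality is the sharpest standard bound available.
Var(X) = E[X²] − (E[X])² = 349 − 81 = 268.
Chebyshev's inequality: Pr(|X − μ| ≥ t) ≤ Var(X)/t² = 268/400 = 0.6700.

0.670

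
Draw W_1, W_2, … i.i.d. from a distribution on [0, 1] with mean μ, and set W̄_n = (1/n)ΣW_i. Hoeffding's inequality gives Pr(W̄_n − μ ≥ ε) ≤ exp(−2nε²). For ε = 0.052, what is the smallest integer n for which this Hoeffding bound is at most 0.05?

Require exp(−2nε²) ≤ 0.05, i.e. 2nε² ≥ ln(1/0.05) = 2.995732.
So n ≥ 2.995732 / (2·0.052²) = 553.945.
The smallest integer n is 554.

554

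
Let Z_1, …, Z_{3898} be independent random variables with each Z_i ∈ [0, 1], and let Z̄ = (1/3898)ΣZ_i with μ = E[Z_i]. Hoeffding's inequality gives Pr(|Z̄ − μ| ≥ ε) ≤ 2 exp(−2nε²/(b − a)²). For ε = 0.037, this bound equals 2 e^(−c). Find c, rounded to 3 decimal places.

c = 2nε²/(b − a)² = 2·3898·0.037² / 1² = 10.6727.

10.673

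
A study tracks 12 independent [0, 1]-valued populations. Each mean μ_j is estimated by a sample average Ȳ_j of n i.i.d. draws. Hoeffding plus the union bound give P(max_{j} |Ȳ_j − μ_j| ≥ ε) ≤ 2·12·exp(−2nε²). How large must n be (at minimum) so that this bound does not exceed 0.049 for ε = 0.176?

Need 2·12·exp(−2nε²) ≤ 0.049, i.e. exp(−2nε²) ≤ 0.049/24.
So 2nε² ≥ ln(24/0.049) = 6.193989.
Hence n ≥ 6.193989/(2·0.176²) = 99.980.
The smallest integer n is 100.

100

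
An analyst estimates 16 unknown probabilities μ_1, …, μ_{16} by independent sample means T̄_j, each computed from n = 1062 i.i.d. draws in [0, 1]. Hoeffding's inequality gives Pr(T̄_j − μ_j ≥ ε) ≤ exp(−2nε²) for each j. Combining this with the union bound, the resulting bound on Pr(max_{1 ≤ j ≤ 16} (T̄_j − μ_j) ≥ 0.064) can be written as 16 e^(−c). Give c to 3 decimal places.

8.700

Union bound over the 16 events: Pr(max_{1 ≤ j ≤ 16} (T̄_j − μ_j) ≥ 0.064) ≤ 16·exp(−2nε²) = 16 exp(−2·1062·0.064²).
So c = 2·1062·0.064² = 8.6999.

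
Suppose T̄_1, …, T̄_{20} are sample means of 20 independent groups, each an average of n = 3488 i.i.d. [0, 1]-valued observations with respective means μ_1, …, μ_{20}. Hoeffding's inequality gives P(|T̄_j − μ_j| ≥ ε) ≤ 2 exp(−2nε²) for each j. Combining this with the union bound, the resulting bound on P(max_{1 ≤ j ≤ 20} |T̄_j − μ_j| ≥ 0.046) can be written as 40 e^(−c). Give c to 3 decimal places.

14.761

Union bound over the 20 events: P(max_{1 ≤ j ≤ 20} |T̄_j − μ_j| ≥ 0.046) ≤ 20·2·exp(−2nε²) = 40 exp(−2·3488·0.046²).
So c = 2·3488·0.046² = 14.7612.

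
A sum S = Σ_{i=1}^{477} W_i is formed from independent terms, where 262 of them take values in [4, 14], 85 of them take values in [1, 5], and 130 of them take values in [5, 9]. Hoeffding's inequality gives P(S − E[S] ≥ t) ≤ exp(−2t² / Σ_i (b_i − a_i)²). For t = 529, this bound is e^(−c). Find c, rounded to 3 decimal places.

Σ(b_i − a_i)² = 262·10² + 85·4² + 130·4² = 29640.
c = 2t² / 29640 = 2·529² / 29640 = 18.8827.

18.883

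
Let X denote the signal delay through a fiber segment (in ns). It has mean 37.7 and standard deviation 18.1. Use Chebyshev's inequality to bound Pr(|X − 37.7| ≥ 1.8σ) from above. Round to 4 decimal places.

0.3086

Chebyshev: Pr(|X − μ| ≥ t) ≤ Var(X)/t².
Var(X) = σ² = 18.1² = 327.61.
t = 1.8·18.1 = 32.58.
Bound = 327.61 / 1061.4564 = 0.3086.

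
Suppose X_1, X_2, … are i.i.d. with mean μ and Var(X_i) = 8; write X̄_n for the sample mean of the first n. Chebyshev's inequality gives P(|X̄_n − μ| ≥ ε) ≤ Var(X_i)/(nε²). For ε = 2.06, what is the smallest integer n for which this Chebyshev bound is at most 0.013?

146

Require 8/(n·2.06²) ≤ 0.013, i.e. n ≥ 8/(0.013·2.06²) = 145.015.
The smallest integer n is 146.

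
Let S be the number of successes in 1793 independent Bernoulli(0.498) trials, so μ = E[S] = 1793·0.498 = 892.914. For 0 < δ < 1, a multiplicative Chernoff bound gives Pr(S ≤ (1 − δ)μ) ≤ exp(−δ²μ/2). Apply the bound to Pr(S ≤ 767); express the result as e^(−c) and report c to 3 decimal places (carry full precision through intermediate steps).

Write 767 = (1 − δ)μ, so δ = 1 − 767/892.914 = 0.1410147…
Then the exponent is δ²μ/2 = (μ − 767)²/(2μ) = 8.877862.

8.878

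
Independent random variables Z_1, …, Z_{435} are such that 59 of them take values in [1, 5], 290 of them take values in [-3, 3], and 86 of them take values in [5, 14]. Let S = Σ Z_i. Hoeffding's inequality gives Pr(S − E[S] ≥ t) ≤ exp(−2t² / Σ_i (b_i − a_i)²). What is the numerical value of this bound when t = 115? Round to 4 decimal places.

Σ(b_i − a_i)² = 59·4² + 290·6² + 86·9² = 18350.
Exponent = 2·115² / 18350 = 1.44142.
Bound = exp(−1.44142) = 0.23659.

0.2366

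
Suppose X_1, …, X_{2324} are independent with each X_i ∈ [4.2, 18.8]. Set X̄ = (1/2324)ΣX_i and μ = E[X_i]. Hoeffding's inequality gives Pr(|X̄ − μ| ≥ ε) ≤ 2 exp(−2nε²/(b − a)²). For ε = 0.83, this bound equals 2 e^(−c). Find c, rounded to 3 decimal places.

15.022

c = 2nε²/(b − a)² = 2·2324·0.83² / 14.6² = 15.0216.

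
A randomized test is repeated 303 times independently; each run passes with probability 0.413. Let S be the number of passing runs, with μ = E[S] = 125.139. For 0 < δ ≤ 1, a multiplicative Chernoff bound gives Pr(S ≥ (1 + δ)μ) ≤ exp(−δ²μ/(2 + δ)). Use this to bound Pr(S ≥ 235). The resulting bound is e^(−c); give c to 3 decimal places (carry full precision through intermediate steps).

Write 235 = (1 + δ)μ, so δ = 235/125.139 − 1 = 0.8779118…
Then the exponent is δ²μ/(2 + δ) = (235 − μ)² / (μ·(2 + δ)) = 33.513280.

33.513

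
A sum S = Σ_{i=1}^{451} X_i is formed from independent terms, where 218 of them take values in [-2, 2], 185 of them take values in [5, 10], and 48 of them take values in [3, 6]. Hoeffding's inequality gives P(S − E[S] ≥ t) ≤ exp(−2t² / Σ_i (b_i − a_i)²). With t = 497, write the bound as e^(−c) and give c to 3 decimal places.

Σ(b_i − a_i)² = 218·4² + 185·5² + 48·3² = 8545.
c = 2t² / 8545 = 2·497² / 8545 = 57.8137.

57.814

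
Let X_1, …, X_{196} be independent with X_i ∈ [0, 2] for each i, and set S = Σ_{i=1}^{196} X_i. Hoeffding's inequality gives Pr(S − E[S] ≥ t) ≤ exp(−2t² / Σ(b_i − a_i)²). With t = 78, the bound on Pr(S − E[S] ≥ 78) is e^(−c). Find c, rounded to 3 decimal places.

Σ(b_i − a_i)² = 196·(2)² = 784.
c = 2t²/784 = 2·78²/784 = 15.5204.

15.520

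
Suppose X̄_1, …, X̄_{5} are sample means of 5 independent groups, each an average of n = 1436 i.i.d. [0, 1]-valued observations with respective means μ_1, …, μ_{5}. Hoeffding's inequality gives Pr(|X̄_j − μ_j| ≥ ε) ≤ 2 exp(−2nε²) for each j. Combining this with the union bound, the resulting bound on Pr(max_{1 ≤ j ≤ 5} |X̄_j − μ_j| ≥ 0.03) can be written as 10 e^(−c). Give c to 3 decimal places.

Union bound over the 5 events: Pr(max_{1 ≤ j ≤ 5} |X̄_j − μ_j| ≥ 0.03) ≤ 5·2·exp(−2nε²) = 10 exp(−2·1436·0.03²).
So c = 2·1436·0.03² = 2.5848.

2.585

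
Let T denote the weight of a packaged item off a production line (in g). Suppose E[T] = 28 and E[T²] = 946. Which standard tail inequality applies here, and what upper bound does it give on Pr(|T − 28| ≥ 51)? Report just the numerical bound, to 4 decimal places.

0.0623

The first two moments determine the variance, so Chebyshev's inequality is the sharpest standard bound available.
Var(T) = E[T²] − (E[T])² = 946 − 784 = 162.
Chebyshev's inequality: Pr(|T − μ| ≥ t) ≤ Var(T)/t² = 162/2601 = 0.0623.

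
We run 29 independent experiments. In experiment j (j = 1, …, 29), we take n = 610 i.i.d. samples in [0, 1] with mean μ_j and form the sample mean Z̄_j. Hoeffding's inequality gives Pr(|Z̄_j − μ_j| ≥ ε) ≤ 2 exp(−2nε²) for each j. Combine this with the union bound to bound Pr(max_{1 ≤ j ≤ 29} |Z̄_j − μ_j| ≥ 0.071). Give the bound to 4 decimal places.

0.1237

Per-experiment Hoeffding bound: 2·exp(−2·610·0.071²) = 2·exp(−6.15002) = 0.0042669.
Union bound over 29 events: 29·0.0042669 = 0.12374.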